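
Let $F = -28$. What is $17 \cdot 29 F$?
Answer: $-13804$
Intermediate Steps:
$17 \cdot 29 F = 17 \cdot 29 \left(-28\right) = 493 \left(-28\right) = -13804$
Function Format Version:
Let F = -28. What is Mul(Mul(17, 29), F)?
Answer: -13804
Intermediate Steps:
Mul(Mul(17, 29), F) = Mul(Mul(17, 29), -28) = Mul(493, -28) = -13804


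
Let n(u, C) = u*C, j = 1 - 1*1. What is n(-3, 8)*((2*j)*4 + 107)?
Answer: -2568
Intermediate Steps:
j = 0 (j = 1 - 1 = 0)
n(u, C) = C*u
n(-3, 8)*((2*j)*4 + 107) = (8*(-3))*((2*0)*4 + 107) = -24*(0*4 + 107) = -24*(0 + 107) = -24*107 = -2568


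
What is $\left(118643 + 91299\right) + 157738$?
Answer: $367680$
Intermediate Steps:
$\left(118643 + 91299\right) + 157738 = 209942 + 157738 = 367680$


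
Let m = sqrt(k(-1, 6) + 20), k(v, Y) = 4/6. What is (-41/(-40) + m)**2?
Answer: 104243/4800 + 41*sqrt(186)/60 ≈ 31.037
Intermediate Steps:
k(v, Y) = 2/3 (k(v, Y) = 4*(1/6) = 2/3)
m = sqrt(186)/3 (m = sqrt(2/3 + 20) = sqrt(62/3) = sqrt(186)/3 ≈ 4.5461)
(-41/(-40) + m)**2 = (-41/(-40) + sqrt(186)/3)**2 = (-41*(-1/40) + sqrt(186)/3)**2 = (41/40 + sqrt(186)/3)**2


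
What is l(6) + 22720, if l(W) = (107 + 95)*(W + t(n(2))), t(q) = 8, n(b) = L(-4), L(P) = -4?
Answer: 25548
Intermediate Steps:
n(b) = -4
l(W) = 1616 + 202*W (l(W) = (107 + 95)*(W + 8) = 202*(8 + W) = 1616 + 202*W)
l(6) + 22720 = (1616 + 202*6) + 22720 = (1616 + 1212) + 22720 = 2828 + 22720 = 25548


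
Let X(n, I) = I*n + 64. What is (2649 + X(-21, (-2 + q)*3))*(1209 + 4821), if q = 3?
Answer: 15979500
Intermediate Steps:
X(n, I) = 64 + I*n
(2649 + X(-21, (-2 + q)*3))*(1209 + 4821) = (2649 + (64 + ((-2 + 3)*3)*(-21)))*(1209 + 4821) = (2649 + (64 + (1*3)*(-21)))*6030 = (2649 + (64 + 3*(-21)))*6030 = (2649 + (64 - 63))*6030 = (2649 + 1)*6030 = 2650*6030 = 15979500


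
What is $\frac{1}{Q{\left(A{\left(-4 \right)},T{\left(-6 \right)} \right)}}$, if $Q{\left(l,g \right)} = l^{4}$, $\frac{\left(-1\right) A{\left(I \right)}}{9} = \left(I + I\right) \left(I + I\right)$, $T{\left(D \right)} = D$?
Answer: $\frac{1}{110075314176} \approx 9.0847 \cdot 10^{-12}$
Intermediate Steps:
$A{\left(I \right)} = - 36 I^{2}$ ($A{\left(I \right)} = - 9 \left(I + I\right) \left(I + I\right) = - 9 \cdot 2 I 2 I = - 9 \cdot 4 I^{2} = - 36 I^{2}$)
$\frac{1}{Q{\left(A{\left(-4 \right)},T{\left(-6 \right)} \right)}} = \frac{1}{\left(- 36 \left(-4\right)^{2}\right)^{4}} = \frac{1}{\left(\left(-36\right) 16\right)^{4}} = \frac{1}{\left(-576\right)^{4}} = \frac{1}{110075314176}$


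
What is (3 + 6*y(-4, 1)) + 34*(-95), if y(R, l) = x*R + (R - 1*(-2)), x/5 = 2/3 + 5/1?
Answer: -3919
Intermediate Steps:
x = 85/3 (x = 5*(2/3 + 5/1) = 5*(2*(1/3) + 5*1) = 5*(2/3 + 5) = 5*(17/3) = 85/3 ≈ 28.333)
y(R, l) = 2 + 88*R/3 (y(R, l) = 85*R/3 + (R - 1*(-2)) = 85*R/3 + (R + 2) = 85*R/3 + (2 + R) = 2 + 88*R/3)
(3 + 6*y(-4, 1)) + 34*(-95) = (3 + 6*(2 + (88/3)*(-4))) + 34*(-95) = (3 + 6*(2 - 352/3)) - 3230 = (3 + 6*(-346/3)) - 3230 = (3 - 692) - 3230 = -689 - 3230 = -3919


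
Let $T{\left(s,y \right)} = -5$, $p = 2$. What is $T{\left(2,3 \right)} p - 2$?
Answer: $-12$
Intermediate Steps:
$T{\left(2,3 \right)} p - 2 = \left(-5\right) 2 - 2 = -10 - 2 = -12$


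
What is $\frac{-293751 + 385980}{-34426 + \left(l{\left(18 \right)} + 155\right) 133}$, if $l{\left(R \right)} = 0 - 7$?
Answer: $- \frac{30743}{4914} \approx -6.2562$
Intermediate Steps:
$l{\left(R \right)} = -7$ ($l{\left(R \right)} = 0 - 7 = -7$)
$\frac{-293751 + 385980}{-34426 + \left(l{\left(18 \right)} + 155\right) 133} = \frac{-293751 + 385980}{-34426 + \left(-7 + 155\right) 133} = \frac{92229}{-34426 + 148 \cdot 133} = \frac{92229}{-34426 + 19684} = \frac{92229}{-14742} = 92229 \left(- \frac{1}{14742}\right) = - \frac{30743}{4914}$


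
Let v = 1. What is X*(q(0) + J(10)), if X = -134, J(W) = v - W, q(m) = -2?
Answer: 1474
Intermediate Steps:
J(W) = 1 - W
X*(q(0) + J(10)) = -134*(-2 + (1 - 1*10)) = -134*(-2 + (1 - 10)) = -134*(-2 - 9) = -134*(-11) = 1474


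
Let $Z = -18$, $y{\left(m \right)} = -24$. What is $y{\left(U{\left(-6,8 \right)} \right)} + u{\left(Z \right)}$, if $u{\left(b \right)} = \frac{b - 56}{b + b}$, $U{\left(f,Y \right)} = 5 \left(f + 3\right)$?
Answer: $- \frac{395}{18} \approx -21.944$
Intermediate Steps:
$U{\left(f,Y \right)} = 15 + 5 f$ ($U{\left(f,Y \right)} = 5 \left(3 + f\right) = 15 + 5 f$)
$u{\left(b \right)} = \frac{-56 + b}{2 b}$
$y{\left(U{\left(-6,8 \right)} \right)} + u{\left(Z \right)} = -24 + \frac{-56 - 18}{2 \left(-18\right)} = -24 + \frac{1}{2} \left(- \frac{1}{18}\right) \left(-74\right) = -24 + \frac{37}{18} = - \frac{395}{18}$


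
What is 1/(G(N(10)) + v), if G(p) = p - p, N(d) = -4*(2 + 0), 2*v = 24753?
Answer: 2/24753 ≈ 8.0798e-5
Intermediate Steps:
v = 24753/2 (v = (½)*24753 = 24753/2 ≈ 12377.)
N(d) = -8 (N(d) = -4*2 = -8)
G(p) = 0
1/(G(N(10)) + v) = 1/(0 + 24753/2) = 1/(24753/2) = 2/24753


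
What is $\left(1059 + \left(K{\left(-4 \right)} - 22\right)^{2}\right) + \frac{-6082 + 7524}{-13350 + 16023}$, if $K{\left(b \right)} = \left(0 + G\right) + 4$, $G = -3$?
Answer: $\frac{4010942}{2673} \approx 1500.5$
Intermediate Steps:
$K{\left(b \right)} = 1$ ($K{\left(b \right)} = \left(0 - 3\right) + 4 = -3 + 4 = 1$)
$\left(1059 + \left(K{\left(-4 \right)} - 22\right)^{2}\right) + \frac{-6082 + 7524}{-13350 + 16023} = \left(1059 + \left(1 - 22\right)^{2}\right) + \frac{-6082 + 7524}{-13350 + 16023} = \left(1059 + \left(-21\right)^{2}\right) + \frac{1442}{2673} = \left(1059 + 441\right) + 1442 \cdot \frac{1}{2673} = 1500 + \frac{1442}{2673} = \frac{4010942}{2673}$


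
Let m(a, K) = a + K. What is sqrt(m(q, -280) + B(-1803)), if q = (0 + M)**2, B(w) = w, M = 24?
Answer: I*sqrt(1507) ≈ 38.82*I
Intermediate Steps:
q = 576 (q = (0 + 24)**2 = 24**2 = 576)
m(a, K) = K + a
sqrt(m(q, -280) + B(-1803)) = sqrt((-280 + 576) - 1803) = sqrt(296 - 1803) = sqrt(-1507) = I*sqrt(1507)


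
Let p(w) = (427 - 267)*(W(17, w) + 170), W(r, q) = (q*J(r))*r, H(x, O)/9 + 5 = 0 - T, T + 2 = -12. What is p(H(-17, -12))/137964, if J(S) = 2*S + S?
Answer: 2815880/34491 ≈ 81.641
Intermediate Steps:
T = -14 (T = -2 - 12 = -14)
H(x, O) = 81 (H(x, O) = -45 + 9*(0 - 1*(-14)) = -45 + 9*(0 + 14) = -45 + 9*14 = -45 + 126 = 81)
J(S) = 3*S
W(r, q) = 3*q*r**2 (W(r, q) = (q*(3*r))*r = (3*q*r)*r = 3*q*r**2)
p(w) = 27200 + 138720*w (p(w) = (427 - 267)*(3*w*17**2 + 170) = 160*(3*w*289 + 170) = 160*(867*w + 170) = 160*(170 + 867*w) = 27200 + 138720*w)
p(H(-17, -12))/137964 = (27200 + 138720*81)/137964 = (27200 + 11236320)*(1/137964) = 11263520*(1/137964) = 2815880/34491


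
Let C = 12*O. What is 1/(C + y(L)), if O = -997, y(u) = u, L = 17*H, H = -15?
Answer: -1/12219 ≈ -8.1840e-5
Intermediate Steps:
L = -255 (L = 17*(-15) = -255)
C = -11964 (C = 12*(-997) = -11964)
1/(C + y(L)) = 1/(-11964 - 255) = 1/(-12219) = -1/12219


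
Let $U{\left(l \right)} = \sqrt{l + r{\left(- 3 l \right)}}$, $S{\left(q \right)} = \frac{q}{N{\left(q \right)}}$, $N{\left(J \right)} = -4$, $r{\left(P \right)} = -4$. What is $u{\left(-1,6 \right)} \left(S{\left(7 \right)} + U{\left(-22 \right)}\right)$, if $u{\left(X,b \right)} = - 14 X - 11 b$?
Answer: $91 - 52 i \sqrt{26} \approx 91.0 - 265.15 i$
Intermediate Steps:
$S{\left(q \right)} = - \frac{q}{4}$ ($S{\left(q \right)} = \frac{q}{-4} = q \left(- \frac{1}{4}\right) = - \frac{q}{4}$)
$U{\left(l \right)} = \sqrt{-4 + l}$ ($U{\left(l \right)} = \sqrt{l - 4} = \sqrt{-4 + l}$)
$u{\left(-1,6 \right)} \left(S{\left(7 \right)} + U{\left(-22 \right)}\right) = \left(\left(-14\right) \left(-1\right) - 66\right) \left(\left(- \frac{1}{4}\right) 7 + \sqrt{-4 - 22}\right) = \left(14 - 66\right) \left(- \frac{7}{4} + \sqrt{-26}\right) = - 52 \left(- \frac{7}{4} + i \sqrt{26}\right) = 91 - 52 i \sqrt{26}$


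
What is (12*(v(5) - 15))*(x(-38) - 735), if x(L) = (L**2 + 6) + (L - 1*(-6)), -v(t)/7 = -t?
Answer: 163920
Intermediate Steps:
v(t) = 7*t (v(t) = -(-7)*t = 7*t)
x(L) = 12 + L + L**2 (x(L) = (6 + L**2) + (L + 6) = (6 + L**2) + (6 + L) = 12 + L + L**2)
(12*(v(5) - 15))*(x(-38) - 735) = (12*(7*5 - 15))*((12 - 38 + (-38)**2) - 735) = (12*(35 - 15))*((12 - 38 + 1444) - 735) = (12*20)*(1418 - 735) = 240*683 = 163920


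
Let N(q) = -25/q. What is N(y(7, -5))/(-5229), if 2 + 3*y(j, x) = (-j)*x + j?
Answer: 5/13944 ≈ 0.00035858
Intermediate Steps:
y(j, x) = -2/3 + j/3 - j*x/3 (y(j, x) = -2/3 + ((-j)*x + j)/3 = -2/3 + (-j*x + j)/3 = -2/3 + (j - j*x)/3 = -2/3 + (j/3 - j*x/3) = -2/3 + j/3 - j*x/3)
N(y(7, -5))/(-5229) = -25/(-2/3 + (1/3)*7 - 1/3*7*(-5))/(-5229) = -25/(-2/3 + 7/3 + 35/3)*(-1/5229) = -25/40/3*(-1/5229) = -25*3/40*(-1/5229) = -15/8*(-1/5229) = 5/13944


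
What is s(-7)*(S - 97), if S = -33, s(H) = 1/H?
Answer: 130/7 ≈ 18.571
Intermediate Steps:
s(-7)*(S - 97) = (-33 - 97)/(-7) = -⅐*(-130) = 130/7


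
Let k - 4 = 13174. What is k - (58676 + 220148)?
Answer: -265646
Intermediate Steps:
k = 13178 (k = 4 + 13174 = 13178)
k - (58676 + 220148) = 13178 - (58676 + 220148) = 13178 - 1*278824 = 13178 - 278824 = -265646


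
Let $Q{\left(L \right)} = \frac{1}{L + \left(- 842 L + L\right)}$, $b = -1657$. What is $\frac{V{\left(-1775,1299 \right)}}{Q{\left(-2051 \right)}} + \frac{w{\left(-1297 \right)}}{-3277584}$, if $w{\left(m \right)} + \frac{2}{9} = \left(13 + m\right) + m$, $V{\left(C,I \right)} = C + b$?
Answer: $- \frac{174416901059658049}{29498256} \approx -5.9128 \cdot 10^{9}$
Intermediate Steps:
$V{\left(C,I \right)} = -1657 + C$ ($V{\left(C,I \right)} = C - 1657 = -1657 + C$)
$w{\left(m \right)} = \frac{115}{9} + 2 m$ ($w{\left(m \right)} = - \frac{2}{9} + \left(\left(13 + m\right) + m\right) = - \frac{2}{9} + \left(13 + 2 m\right) = \frac{115}{9} + 2 m$)
$Q{\left(L \right)} = - \frac{1}{840 L}$ ($Q{\left(L \right)} = \frac{1}{L - 841 L} = \frac{1}{\left(-840\right) L} = - \frac{1}{840 L}$)
$\frac{V{\left(-1775,1299 \right)}}{Q{\left(-2051 \right)}} + \frac{w{\left(-1297 \right)}}{-3277584} = \frac{-1657 - 1775}{\left(- \frac{1}{840}\right) \frac{1}{-2051}} + \frac{\frac{115}{9} + 2 \left(-1297\right)}{-3277584} = - \frac{3432}{\left(- \frac{1}{840}\right) \left(- \frac{1}{2051}\right)} + \left(\frac{115}{9} - 2594\right) \left(- \frac{1}{3277584}\right) = - 3432 \frac{1}{\frac{1}{1722840}} - - \frac{23231}{29498256} = \left(-3432\right) 1722840 + \frac{23231}{29498256} = -5912786880 + \frac{23231}{29498256} = - \frac{174416901059658049}{29498256}$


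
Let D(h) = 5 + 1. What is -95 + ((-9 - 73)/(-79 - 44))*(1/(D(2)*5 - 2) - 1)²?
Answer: -36997/392 ≈ -94.380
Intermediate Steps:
D(h) = 6
-95 + ((-9 - 73)/(-79 - 44))*(1/(D(2)*5 - 2) - 1)² = -95 + ((-9 - 73)/(-79 - 44))*(1/(6*5 - 2) - 1)² = -95 + (-82/(-123))*(1/(30 - 2) - 1)² = -95 + (-82*(-1/123))*(1/28 - 1)² = -95 + 2*(1/28 - 1)²/3 = -95 + 2*(-27/28)²/3 = -95 + (⅔)*(729/784) = -95 + 243/392 = -36997/392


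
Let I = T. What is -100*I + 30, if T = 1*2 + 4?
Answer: -570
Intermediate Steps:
T = 6 (T = 2 + 4 = 6)
I = 6
-100*I + 30 = -100*6 + 30 = -600 + 30 = -570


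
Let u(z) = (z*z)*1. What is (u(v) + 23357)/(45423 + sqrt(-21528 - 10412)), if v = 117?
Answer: 1682740458/2063280869 - 74092*I*sqrt(7985)/2063280869 ≈ 0.81557 - 0.0032089*I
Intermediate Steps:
u(z) = z**2 (u(z) = z**2*1 = z**2)
(u(v) + 23357)/(45423 + sqrt(-21528 - 10412)) = (117**2 + 23357)/(45423 + sqrt(-21528 - 10412)) = (13689 + 23357)/(45423 + sqrt(-31940)) = 37046/(45423 + 2*I*sqrt(7985))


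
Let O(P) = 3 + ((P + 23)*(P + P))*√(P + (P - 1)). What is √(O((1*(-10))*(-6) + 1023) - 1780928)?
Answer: √(-1780925 + 2395596*√2165) ≈ 10473.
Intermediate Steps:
O(P) = 3 + 2*P*√(-1 + 2*P)*(23 + P) (O(P) = 3 + ((23 + P)*(2*P))*√(P + (-1 + P)) = 3 + (2*P*(23 + P))*√(-1 + 2*P) = 3 + 2*P*√(-1 + 2*P)*(23 + P))
√(O((1*(-10))*(-6) + 1023) - 1780928) = √((3 + 2*((1*(-10))*(-6) + 1023)²*√(-1 + 2*((1*(-10))*(-6) + 1023)) + 46*((1*(-10))*(-6) + 1023)*√(-1 + 2*((1*(-10))*(-6) + 1023))) - 1780928) = √((3 + 2*(-10*(-6) + 1023)²*√(-1 + 2*(-10*(-6) + 1023)) + 46*(-10*(-6) + 1023)*√(-1 + 2*(-10*(-6) + 1023))) - 1780928) = √((3 + 2*(60 + 1023)²*√(-1 + 2*(60 + 1023)) + 46*(60 + 1023)*√(-1 + 2*(60 + 1023))) - 1780928) = √((3 + 2*1083²*√(-1 + 2*1083) + 46*1083*√(-1 + 2*1083)) - 1780928) = √((3 + 2*1172889*√(-1 + 2166) + 46*1083*√(-1 + 2166)) - 1780928) = √((3 + 2*1172889*√2165 + 46*1083*√2165) - 1780928) = √((3 + 2345778*√2165 + 49818*√2165) - 1780928) = √((3 + 2395596*√2165) - 1780928) = √(-1780925 + 2395596*√2165)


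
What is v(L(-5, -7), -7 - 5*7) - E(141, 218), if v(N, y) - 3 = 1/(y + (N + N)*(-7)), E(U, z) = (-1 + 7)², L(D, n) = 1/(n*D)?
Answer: -7001/212 ≈ -33.024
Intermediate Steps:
L(D, n) = 1/(D*n)
E(U, z) = 36 (E(U, z) = 6² = 36)
v(N, y) = 3 + 1/(y - 14*N) (v(N, y) = 3 + 1/(y + (N + N)*(-7)) = 3 + 1/(y + (2*N)*(-7)) = 3 + 1/(y - 14*N))
v(L(-5, -7), -7 - 5*7) - E(141, 218) = (-1 - 3*(-7 - 5*7) + 42*(1/(-5*(-7))))/(-(-7 - 5*7) + 14*(1/(-5*(-7)))) - 1*36 = (-1 - 3*(-7 - 35) + 42*(-⅕*(-⅐)))/(-(-7 - 35) + 14*(-⅕*(-⅐))) - 36 = (-1 - 3*(-42) + 42*(1/35))/(-1*(-42) + 14*(1/35)) - 36 = (-1 + 126 + 6/5)/(42 + ⅖) - 36 = (631/5)/(212/5) - 36 = (5/212)*(631/5) - 36 = 631/212 - 36 = -7001/212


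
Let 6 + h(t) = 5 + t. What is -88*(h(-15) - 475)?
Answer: 43208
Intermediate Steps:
h(t) = -1 + t (h(t) = -6 + (5 + t) = -1 + t)
-88*(h(-15) - 475) = -88*((-1 - 15) - 475) = -88*(-16 - 475) = -88*(-491) = 43208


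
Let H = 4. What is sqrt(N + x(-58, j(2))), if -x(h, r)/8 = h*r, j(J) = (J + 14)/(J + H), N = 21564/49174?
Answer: sqrt(6734326929690)/73761 ≈ 35.182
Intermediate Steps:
N = 10782/24587 (N = 21564*(1/49174) = 10782/24587 ≈ 0.43852)
j(J) = (14 + J)/(4 + J) (j(J) = (J + 14)/(J + 4) = (14 + J)/(4 + J))
x(h, r) = -8*h*r
sqrt(N + x(-58, j(2))) = sqrt(10782/24587 - 8*(-58)*(14 + 2)/(4 + 2)) = sqrt(10782/24587 - 8*(-58)*16/6) = sqrt(10782/24587 - 8*(-58)*(1/6)*16) = sqrt(10782/24587 - 8*(-58)*8/3) = sqrt(10782/24587 + 3712/3) = sqrt(91299290/73761) = sqrt(6734326929690)/73761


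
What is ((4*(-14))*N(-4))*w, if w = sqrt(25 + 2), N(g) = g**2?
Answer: -2688*sqrt(3) ≈ -4655.8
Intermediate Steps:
w = 3*sqrt(3) (w = sqrt(27) = 3*sqrt(3) ≈ 5.1962)
((4*(-14))*N(-4))*w = ((4*(-14))*(-4)**2)*(3*sqrt(3)) = (-56*16)*(3*sqrt(3)) = -2688*sqrt(3)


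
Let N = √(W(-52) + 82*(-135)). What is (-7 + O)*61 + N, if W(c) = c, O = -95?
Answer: -6222 + I*√11122 ≈ -6222.0 + 105.46*I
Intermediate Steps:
N = I*√11122 (N = √(-52 + 82*(-135)) = √(-52 - 11070) = √(-11122) = I*√11122 ≈ 105.46*I)
(-7 + O)*61 + N = (-7 - 95)*61 + I*√11122 = -102*61 + I*√11122 = -6222 + I*√11122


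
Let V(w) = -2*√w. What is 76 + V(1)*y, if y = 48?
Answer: -20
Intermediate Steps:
76 + V(1)*y = 76 - 2*√1*48 = 76 - 2*1*48 = 76 - 2*48 = 76 - 96 = -20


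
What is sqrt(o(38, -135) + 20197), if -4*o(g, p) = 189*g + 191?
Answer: sqrt(73415)/2 ≈ 135.48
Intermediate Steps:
o(g, p) = -191/4 - 189*g/4 (o(g, p) = -(189*g + 191)/4 = -(191 + 189*g)/4 = -191/4 - 189*g/4)
sqrt(o(38, -135) + 20197) = sqrt((-191/4 - 189/4*38) + 20197) = sqrt((-191/4 - 3591/2) + 20197) = sqrt(-7373/4 + 20197) = sqrt(73415/4) = sqrt(73415)/2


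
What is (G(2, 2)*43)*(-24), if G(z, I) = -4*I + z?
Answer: 6192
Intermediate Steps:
G(z, I) = z - 4*I
(G(2, 2)*43)*(-24) = ((2 - 4*2)*43)*(-24) = ((2 - 8)*43)*(-24) = -6*43*(-24) = -258*(-24) = 6192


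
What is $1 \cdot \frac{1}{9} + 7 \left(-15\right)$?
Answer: $- \frac{944}{9} \approx -104.89$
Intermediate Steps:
$1 \cdot \frac{1}{9} + 7 \left(-15\right) = 1 \cdot \frac{1}{9} - 105 = \frac{1}{9} - 105 = - \frac{944}{9}$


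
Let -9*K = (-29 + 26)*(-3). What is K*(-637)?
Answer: 637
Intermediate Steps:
K = -1 (K = -(-29 + 26)*(-3)/9 = -(-1)*(-3)/3 = -⅑*9 = -1)
K*(-637) = -1*(-637) = 637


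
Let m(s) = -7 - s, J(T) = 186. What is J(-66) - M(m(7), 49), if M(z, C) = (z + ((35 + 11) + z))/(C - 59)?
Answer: 939/5 ≈ 187.80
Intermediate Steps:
M(z, C) = (46 + 2*z)/(-59 + C) (M(z, C) = (z + (46 + z))/(-59 + C) = (46 + 2*z)/(-59 + C))
J(-66) - M(m(7), 49) = 186 - 2*(23 + (-7 - 1*7))/(-59 + 49) = 186 - 2*(23 + (-7 - 7))/(-10) = 186 - 2*(-1)*(23 - 14)/10 = 186 - 2*(-1)*9/10 = 186 - 1*(-9/5) = 186 + 9/5 = 939/5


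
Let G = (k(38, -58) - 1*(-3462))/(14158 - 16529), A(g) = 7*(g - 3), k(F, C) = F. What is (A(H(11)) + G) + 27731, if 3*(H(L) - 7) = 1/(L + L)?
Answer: 4343680471/156486 ≈ 27758.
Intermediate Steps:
H(L) = 7 + 1/(6*L) (H(L) = 7 + 1/(3*(L + L)) = 7 + 1/(3*((2*L))) = 7 + (1/(2*L))/3 = 7 + 1/(6*L))
A(g) = -21 + 7*g (A(g) = 7*(-3 + g) = -21 + 7*g)
G = -3500/2371 (G = (38 - 1*(-3462))/(14158 - 16529) = (38 + 3462)/(-2371) = 3500*(-1/2371) = -3500/2371 ≈ -1.4762)
(A(H(11)) + G) + 27731 = ((-21 + 7*(7 + (⅙)/11)) - 3500/2371) + 27731 = ((-21 + 7*(7 + (⅙)*(1/11))) - 3500/2371) + 27731 = ((-21 + 7*(7 + 1/66)) - 3500/2371) + 27731 = ((-21 + 7*(463/66)) - 3500/2371) + 27731 = ((-21 + 3241/66) - 3500/2371) + 27731 = (1855/66 - 3500/2371) + 27731 = 4167205/156486 + 27731 = 4343680471/156486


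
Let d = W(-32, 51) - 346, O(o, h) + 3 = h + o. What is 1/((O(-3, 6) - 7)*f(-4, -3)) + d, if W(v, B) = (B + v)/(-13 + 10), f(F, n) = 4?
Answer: -29599/84 ≈ -352.37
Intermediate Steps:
O(o, h) = -3 + h + o (O(o, h) = -3 + (h + o) = -3 + h + o)
W(v, B) = -B/3 - v/3 (W(v, B) = (B + v)/(-3) = (B + v)*(-1/3) = -B/3 - v/3)
d = -1057/3 (d = (-1/3*51 - 1/3*(-32)) - 346 = (-17 + 32/3) - 346 = -19/3 - 346 = -1057/3 ≈ -352.33)
1/((O(-3, 6) - 7)*f(-4, -3)) + d = 1/(((-3 + 6 - 3) - 7)*4) - 1057/3 = 1/((0 - 7)*4) - 1057/3 = 1/(-7*4) - 1057/3 = 1/(-28) - 1057/3 = -1/28 - 1057/3 = -29599/84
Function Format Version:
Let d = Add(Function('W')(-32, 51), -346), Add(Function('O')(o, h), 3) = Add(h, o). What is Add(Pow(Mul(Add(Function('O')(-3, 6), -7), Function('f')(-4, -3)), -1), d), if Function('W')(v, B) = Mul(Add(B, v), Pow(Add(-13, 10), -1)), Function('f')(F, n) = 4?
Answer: Rational(-29599, 84) ≈ -352.37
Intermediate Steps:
Function('O')(o, h) = Add(-3, h, o) (Function('O')(o, h) = Add(-3, Add(h, o)) = Add(-3, h, o))
Function('W')(v, B) = Add(Mul(Rational(-1, 3), B), Mul(Rational(-1, 3), v)) (Function('W')(v, B) = Mul(Add(B, v), Pow(-3, -1)) = Mul(Add(B, v), Rational(-1, 3)) = Add(Mul(Rational(-1, 3), B), Mul(Rational(-1, 3), v)))
d = Rational(-1057, 3) (d = Add(Add(Mul(Rational(-1, 3), 51), Mul(Rational(-1, 3), -32)), -346) = Add(Add(-17, Rational(32, 3)), -346) = Add(Rational(-19, 3), -346) = Rational(-1057, 3) ≈ -352.33)
Add(Pow(Mul(Add(Function('O')(-3, 6), -7), Function('f')(-4, -3)), -1), d) = Add(Pow(Mul(Add(Add(-3, 6, -3), -7), 4), -1), Rational(-1057, 3)) = Add(Pow(Mul(Add(0, -7), 4), -1), Rational(-1057, 3)) = Add(Pow(Mul(-7, 4), -1), Rational(-1057, 3)) = Add(Pow(-28, -1), Rational(-1057, 3)) = Add(Rational(-1, 28), Rational(-1057, 3)) = Rational(-29599, 84)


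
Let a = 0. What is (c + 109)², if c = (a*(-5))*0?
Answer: 11881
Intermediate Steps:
c = 0 (c = (0*(-5))*0 = 0*0 = 0)
(c + 109)² = (0 + 109)² = 109² = 11881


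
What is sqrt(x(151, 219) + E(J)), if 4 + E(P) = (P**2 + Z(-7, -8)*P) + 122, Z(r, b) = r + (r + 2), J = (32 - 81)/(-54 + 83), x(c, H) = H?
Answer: sqrt(302870)/29 ≈ 18.977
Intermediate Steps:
J = -49/29 ≈ -1.6897
Z(r, b) = 2 + 2*r (Z(r, b) = r + (2 + r) = 2 + 2*r)
E(P) = 118 + P**2 - 12*P (E(P) = -4 + ((P**2 + (2 + 2*(-7))*P) + 122) = -4 + ((P**2 + (2 - 14)*P) + 122) = -4 + ((P**2 - 12*P) + 122) = -4 + (122 + P**2 - 12*P) = 118 + P**2 - 12*P)
sqrt(x(151, 219) + E(J)) = sqrt(219 + (118 + (-49/29)**2 - 12*(-49/29))) = sqrt(219 + (118 + 2401/841 + 588/29)) = sqrt(219 + 118691/841) = sqrt(302870/841) = sqrt(302870)/29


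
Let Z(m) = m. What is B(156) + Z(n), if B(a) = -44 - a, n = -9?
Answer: -209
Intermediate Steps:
B(156) + Z(n) = (-44 - 1*156) - 9 = (-44 - 156) - 9 = -200 - 9 = -209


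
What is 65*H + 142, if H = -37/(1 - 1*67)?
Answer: 11777/66 ≈ 178.44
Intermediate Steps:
H = 37/66 (H = -37/(1 - 67) = -37/(-66) = -37*(-1/66) = 37/66 ≈ 0.56061)
65*H + 142 = 65*(37/66) + 142 = 2405/66 + 142 = 11777/66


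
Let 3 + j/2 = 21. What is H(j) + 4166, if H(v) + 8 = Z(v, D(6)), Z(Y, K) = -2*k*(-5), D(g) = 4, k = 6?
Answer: 4218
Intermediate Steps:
j = 36 (j = -6 + 2*21 = -6 + 42 = 36)
Z(Y, K) = 60 (Z(Y, K) = -2*6*(-5) = -12*(-5) = 60)
H(v) = 52 (H(v) = -8 + 60 = 52)
H(j) + 4166 = 52 + 4166 = 4218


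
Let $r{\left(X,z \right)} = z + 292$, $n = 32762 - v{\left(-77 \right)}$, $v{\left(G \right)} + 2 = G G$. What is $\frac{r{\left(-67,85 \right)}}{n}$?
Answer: $\frac{377}{26835} \approx 0.014049$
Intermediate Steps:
$v{\left(G \right)} = -2 + G^{2}$ ($v{\left(G \right)} = -2 + G G = -2 + G^{2}$)
$n = 26835$ ($n = 32762 - \left(-2 + \left(-77\right)^{2}\right) = 32762 - \left(-2 + 5929\right) = 32762 - 5927 = 26835$)
$r{\left(X,z \right)} = 292 + z$
$\frac{r{\left(-67,85 \right)}}{n} = \frac{292 + 85}{26835} = 377 \cdot \frac{1}{26835} = \frac{377}{26835}$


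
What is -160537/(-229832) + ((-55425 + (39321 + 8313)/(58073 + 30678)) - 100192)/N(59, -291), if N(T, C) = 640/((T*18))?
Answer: -210689383149700087/815912793280 ≈ -2.5823e+5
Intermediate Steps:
N(T, C) = 320/(9*T) (N(T, C) = 640/((18*T)) = 640*(1/(18*T)) = 320/(9*T))
-160537/(-229832) + ((-55425 + (39321 + 8313)/(58073 + 30678)) - 100192)/N(59, -291) = -160537/(-229832) + ((-55425 + (39321 + 8313)/(58073 + 30678)) - 100192)/(((320/9)/59)) = -160537*(-1/229832) + ((-55425 + 47634/88751) - 100192)/(((320/9)*(1/59))) = 160537/229832 + ((-55425 + 47634*(1/88751)) - 100192)/(320/531) = 160537/229832 + ((-55425 + 47634/88751) - 100192)*(531/320) = 160537/229832 + (-4918976541/88751 - 100192)*(531/320) = 160537/229832 - 13811116733/88751*531/320 = 160537/229832 - 7333702985223/28400320 = -210689383149700087/815912793280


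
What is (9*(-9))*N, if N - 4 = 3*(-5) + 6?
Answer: 405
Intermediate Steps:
N = -5 (N = 4 + (3*(-5) + 6) = 4 + (-15 + 6) = 4 - 9 = -5)
(9*(-9))*N = (9*(-9))*(-5) = -81*(-5) = 405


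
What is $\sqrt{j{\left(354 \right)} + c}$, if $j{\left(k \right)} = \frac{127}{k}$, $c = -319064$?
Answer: $\frac{i \sqrt{39983779266}}{354} \approx 564.86 i$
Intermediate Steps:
$\sqrt{j{\left(354 \right)} + c} = \sqrt{\frac{127}{354} - 319064} = \sqrt{- \frac{112948529}{354}} = \frac{i \sqrt{39983779266}}{354}$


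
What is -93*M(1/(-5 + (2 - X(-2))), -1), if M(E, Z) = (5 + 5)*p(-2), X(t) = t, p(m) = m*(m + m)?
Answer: -7440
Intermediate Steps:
p(m) = 2*m² (p(m) = m*(2*m) = 2*m²)
M(E, Z) = 80 (M(E, Z) = (5 + 5)*(2*(-2)²) = 10*(2*4) = 10*8 = 80)
-93*M(1/(-5 + (2 - X(-2))), -1) = -93*80 = -7440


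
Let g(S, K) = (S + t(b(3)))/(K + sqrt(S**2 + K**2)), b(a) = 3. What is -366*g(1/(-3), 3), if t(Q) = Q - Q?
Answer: -3294 + 366*sqrt(82) ≈ 20.271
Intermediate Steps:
t(Q) = 0
g(S, K) = S/(K + sqrt(K**2 + S**2)) (g(S, K) = (S + 0)/(K + sqrt(S**2 + K**2)) = S/(K + sqrt(K**2 + S**2)))
-366*g(1/(-3), 3) = -366*1/(-3)/(3 + sqrt(3**2 + (1/(-3))**2)) = -366*1*(-1/3)/(3 + sqrt(9 + (1*(-1/3))**2)) = -(-122)/(3 + sqrt(9 + (-1/3)**2)) = -(-122)/(3 + sqrt(9 + 1/9)) = -(-122)/(3 + sqrt(82/9)) = -(-122)/(3 + sqrt(82)/3) = 122/(3 + sqrt(82)/3)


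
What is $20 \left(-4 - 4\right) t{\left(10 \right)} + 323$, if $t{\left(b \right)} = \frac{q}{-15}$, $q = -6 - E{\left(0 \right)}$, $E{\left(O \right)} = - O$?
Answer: $259$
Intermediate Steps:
$q = -6$ ($q = -6 - \left(-1\right) 0 = -6 - 0 = -6 + 0 = -6$)
$t{\left(b \right)} = \frac{2}{5}$ ($t{\left(b \right)} = - \frac{6}{-15} = \left(-6\right) \left(- \frac{1}{15}\right) = \frac{2}{5}$)
$20 \left(-4 - 4\right) t{\left(10 \right)} + 323 = 20 \left(-4 - 4\right) \frac{2}{5} + 323 = 20 \left(-8\right) \frac{2}{5} + 323 = \left(-160\right) \frac{2}{5} + 323 = -64 + 323 = 259$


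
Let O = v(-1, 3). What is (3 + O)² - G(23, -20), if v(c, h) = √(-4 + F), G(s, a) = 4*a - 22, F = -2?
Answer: 105 + 6*I*√6 ≈ 105.0 + 14.697*I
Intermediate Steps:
G(s, a) = -22 + 4*a
v(c, h) = I*√6 (v(c, h) = √(-4 - 2) = √(-6) = I*√6)
O = I*√6 ≈ 2.4495*I
(3 + O)² - G(23, -20) = (3 + I*√6)² - (-22 + 4*(-20)) = (3 + I*√6)² - (-22 - 80) = (3 + I*√6)² - 1*(-102) = (3 + I*√6)² + 102 = 102 + (3 + I*√6)²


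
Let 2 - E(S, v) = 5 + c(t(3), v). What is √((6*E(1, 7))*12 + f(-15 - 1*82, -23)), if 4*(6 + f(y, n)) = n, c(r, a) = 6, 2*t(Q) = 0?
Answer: I*√2639/2 ≈ 25.686*I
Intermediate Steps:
t(Q) = 0 (t(Q) = (½)*0 = 0)
f(y, n) = -6 + n/4
E(S, v) = -9 (E(S, v) = 2 - (5 + 6) = 2 - 1*11 = 2 - 11 = -9)
√((6*E(1, 7))*12 + f(-15 - 1*82, -23)) = √((6*(-9))*12 + (-6 + (¼)*(-23))) = √(-54*12 + (-6 - 23/4)) = √(-648 - 47/4) = √(-2639/4) = I*√2639/2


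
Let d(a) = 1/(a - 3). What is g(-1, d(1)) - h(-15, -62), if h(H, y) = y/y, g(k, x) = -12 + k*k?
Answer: -12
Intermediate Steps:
d(a) = 1/(-3 + a)
g(k, x) = -12 + k²
h(H, y) = 1
g(-1, d(1)) - h(-15, -62) = (-12 + (-1)²) - 1*1 = (-12 + 1) - 1 = -11 - 1 = -12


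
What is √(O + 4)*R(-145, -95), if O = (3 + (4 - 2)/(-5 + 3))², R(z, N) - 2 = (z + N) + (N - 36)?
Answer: -738*√2 ≈ -1043.7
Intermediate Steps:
R(z, N) = -34 + z + 2*N (R(z, N) = 2 + ((z + N) + (N - 36)) = 2 + ((N + z) + (-36 + N)) = 2 + (-36 + z + 2*N) = -34 + z + 2*N)
O = 4 (O = (3 + 2/(-2))² = (3 + 2*(-½))² = (3 - 1)² = 2² = 4)
√(O + 4)*R(-145, -95) = √(4 + 4)*(-34 - 145 + 2*(-95)) = √8*(-34 - 145 - 190) = (2*√2)*(-369) = -738*√2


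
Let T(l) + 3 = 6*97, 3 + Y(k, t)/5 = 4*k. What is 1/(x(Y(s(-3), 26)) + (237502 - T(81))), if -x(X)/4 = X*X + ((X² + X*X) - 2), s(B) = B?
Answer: 1/169431 ≈ 5.9021e-6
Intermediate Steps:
Y(k, t) = -15 + 20*k (Y(k, t) = -15 + 5*(4*k) = -15 + 20*k)
x(X) = 8 - 12*X² (x(X) = -4*(X*X + ((X² + X*X) - 2)) = -4*(X² + ((X² + X²) - 2)) = -4*(X² + (2*X² - 2)) = -4*(X² + (-2 + 2*X²)) = -4*(-2 + 3*X²) = 8 - 12*X²)
T(l) = 579 (T(l) = -3 + 6*97 = -3 + 582 = 579)
1/(x(Y(s(-3), 26)) + (237502 - T(81))) = 1/((8 - 12*(-15 + 20*(-3))²) + (237502 - 1*579)) = 1/((8 - 12*(-15 - 60)²) + (237502 - 579)) = 1/((8 - 12*(-75)²) + 236923) = 1/((8 - 12*5625) + 236923) = 1/((8 - 67500) + 236923) = 1/(-67492 + 236923) = 1/169431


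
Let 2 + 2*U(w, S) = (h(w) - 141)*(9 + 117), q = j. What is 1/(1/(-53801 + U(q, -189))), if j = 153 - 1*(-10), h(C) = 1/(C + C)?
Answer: -20435247/326 ≈ -62685.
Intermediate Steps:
h(C) = 1/(2*C)
j = 163 (j = 153 + 10 = 163)
q = 163
U(w, S) = -8884 + 63/(2*w) (U(w, S) = -1 + ((1/(2*w) - 141)*(9 + 117))/2 = -1 + ((-141 + 1/(2*w))*126)/2 = -1 + (-17766 + 63/w)/2 = -1 + (-8883 + 63/(2*w)) = -8884 + 63/(2*w))
1/(1/(-53801 + U(q, -189))) = 1/(1/(-53801 + (-8884 + (63/2)/163))) = 1/(1/(-53801 + (-8884 + (63/2)*(1/163)))) = 1/(1/(-53801 + (-8884 + 63/326))) = 1/(1/(-53801 - 2896121/326)) = 1/(1/(-20435247/326)) = 1/(-326/20435247) = -20435247/326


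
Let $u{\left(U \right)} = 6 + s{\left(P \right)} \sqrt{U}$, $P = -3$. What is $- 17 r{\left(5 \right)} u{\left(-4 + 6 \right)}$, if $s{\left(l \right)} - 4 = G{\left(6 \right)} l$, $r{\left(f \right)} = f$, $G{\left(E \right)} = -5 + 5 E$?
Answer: $-510 + 6035 \sqrt{2} \approx 8024.8$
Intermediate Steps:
$s{\left(l \right)} = 4 + 25 l$ ($s{\left(l \right)} = 4 + \left(-5 + 5 \cdot 6\right) l = 4 + \left(-5 + 30\right) l = 4 + 25 l$)
$u{\left(U \right)} = 6 - 71 \sqrt{U}$ ($u{\left(U \right)} = 6 + \left(4 + 25 \left(-3\right)\right) \sqrt{U} = 6 + \left(4 - 75\right) \sqrt{U} = 6 - 71 \sqrt{U}$)
$- 17 r{\left(5 \right)} u{\left(-4 + 6 \right)} = \left(-17\right) 5 \left(6 - 71 \sqrt{-4 + 6}\right) = - 85 \left(6 - 71 \sqrt{2}\right) = -510 + 6035 \sqrt{2}$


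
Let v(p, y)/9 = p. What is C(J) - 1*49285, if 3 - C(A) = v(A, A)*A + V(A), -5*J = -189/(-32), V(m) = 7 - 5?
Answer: -1261991889/25600 ≈ -49297.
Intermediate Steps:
v(p, y) = 9*p
V(m) = 2
J = -189/160 (J = -(-189)/(5*(-32)) = -(-189)*(-1)/(5*32) = -⅕*189/32 = -189/160 ≈ -1.1812)
C(A) = 1 - 9*A² (C(A) = 3 - ((9*A)*A + 2) = 3 - (9*A² + 2) = 3 - (2 + 9*A²) = 3 + (-2 - 9*A²) = 1 - 9*A²)
C(J) - 1*49285 = (1 - 9*(-189/160)²) - 1*49285 = (1 - 9*35721/25600) - 49285 = (1 - 321489/25600) - 49285 = -295889/25600 - 49285 = -1261991889/25600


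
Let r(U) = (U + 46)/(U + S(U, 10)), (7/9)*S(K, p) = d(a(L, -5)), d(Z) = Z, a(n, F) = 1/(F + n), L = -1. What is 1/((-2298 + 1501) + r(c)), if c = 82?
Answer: -1145/910773 ≈ -0.0012572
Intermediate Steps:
S(K, p) = -3/14 (S(K, p) = 9/(7*(-5 - 1)) = (9/7)/(-6) = (9/7)*(-1/6) = -3/14)
r(U) = (46 + U)/(-3/14 + U) (r(U) = (U + 46)/(U - 3/14) = (46 + U)/(-3/14 + U))
1/((-2298 + 1501) + r(c)) = 1/((-2298 + 1501) + 14*(46 + 82)/(-3 + 14*82)) = 1/(-797 + 14*128/(-3 + 1148)) = 1/(-797 + 14*128/1145) = 1/(-797 + 14*(1/1145)*128) = 1/(-797 + 1792/1145) = 1/(-910773/1145) = -1145/910773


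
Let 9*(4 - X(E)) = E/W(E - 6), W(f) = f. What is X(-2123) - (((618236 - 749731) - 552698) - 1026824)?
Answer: 32784871258/19161 ≈ 1.7110e+6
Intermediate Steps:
X(E) = 4 - E/(9*(-6 + E)) (X(E) = 4 - E/(9*(E - 6)) = 4 - E/(9*(-6 + E)))
X(-2123) - (((618236 - 749731) - 552698) - 1026824) = (-216 + 35*(-2123))/(9*(-6 - 2123)) - (((618236 - 749731) - 552698) - 1026824) = (⅑)*(-216 - 74305)/(-2129) - ((-131495 - 552698) - 1026824) = (⅑)*(-1/2129)*(-74521) - (-684193 - 1026824) = 74521/19161 - 1*(-1711017) = 74521/19161 + 1711017 = 32784871258/19161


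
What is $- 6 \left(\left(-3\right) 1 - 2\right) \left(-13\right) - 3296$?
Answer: $-3686$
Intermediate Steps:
$- 6 \left(\left(-3\right) 1 - 2\right) \left(-13\right) - 3296 = - 6 \left(-3 - 2\right) \left(-13\right) - 3296 = \left(-6\right) \left(-5\right) \left(-13\right) - 3296 = 30 \left(-13\right) - 3296 = -390 - 3296 = -3686$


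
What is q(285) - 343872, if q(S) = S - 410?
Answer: -343997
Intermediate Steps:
q(S) = -410 + S
q(285) - 343872 = (-410 + 285) - 343872 = -125 - 343872 = -343997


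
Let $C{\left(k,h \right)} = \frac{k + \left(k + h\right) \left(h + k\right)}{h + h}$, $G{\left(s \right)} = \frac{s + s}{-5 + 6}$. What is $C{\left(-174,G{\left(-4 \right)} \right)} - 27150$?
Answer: $- \frac{233675}{8} \approx -29209.0$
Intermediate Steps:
$G{\left(s \right)} = 2 s$ ($G{\left(s \right)} = \frac{2 s}{1} = 2 s 1 = 2 s$)
$C{\left(k,h \right)} = \frac{k + \left(h + k\right)^{2}}{2 h}$ ($C{\left(k,h \right)} = \frac{k + \left(h + k\right) \left(h + k\right)}{2 h} = \left(k + \left(h + k\right)^{2}\right) \frac{1}{2 h} = \frac{k + \left(h + k\right)^{2}}{2 h}$)
$C{\left(-174,G{\left(-4 \right)} \right)} - 27150 = \frac{-174 + \left(2 \left(-4\right) - 174\right)^{2}}{2 \cdot 2 \left(-4\right)} - 27150 = \frac{-174 + \left(-8 - 174\right)^{2}}{2 \left(-8\right)} - 27150 = \frac{1}{2} \left(- \frac{1}{8}\right) \left(-174 + \left(-182\right)^{2}\right) - 27150 = \frac{1}{2} \left(- \frac{1}{8}\right) \left(-174 + 33124\right) - 27150 = \frac{1}{2} \left(- \frac{1}{8}\right) 32950 - 27150 = - \frac{16475}{8} - 27150 = - \frac{233675}{8}$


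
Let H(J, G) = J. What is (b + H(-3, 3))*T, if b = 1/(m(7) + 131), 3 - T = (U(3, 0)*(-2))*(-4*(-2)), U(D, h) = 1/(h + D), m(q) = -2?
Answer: -9650/387 ≈ -24.935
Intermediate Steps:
U(D, h) = 1/(D + h)
T = 25/3 (T = 3 - -2/(3 + 0)*(-4*(-2)) = 3 - -2/3*8 = 3 - (⅓)*(-2)*8 = 3 - (-2)*8/3 = 3 - 1*(-16/3) = 3 + 16/3 = 25/3 ≈ 8.3333)
b = 1/129 (b = 1/(-2 + 131) = 1/129 ≈ 0.0077519)
(b + H(-3, 3))*T = (1/129 - 3)*(25/3) = -386/129*25/3 = -9650/387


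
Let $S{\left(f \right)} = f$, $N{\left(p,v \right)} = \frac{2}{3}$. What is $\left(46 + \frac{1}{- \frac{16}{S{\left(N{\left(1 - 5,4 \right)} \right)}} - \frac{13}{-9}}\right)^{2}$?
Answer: $\frac{87030241}{41209} \approx 2111.9$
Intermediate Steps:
$N{\left(p,v \right)} = \frac{2}{3}$ ($N{\left(p,v \right)} = 2 \cdot \frac{1}{3} = \frac{2}{3}$)
$\left(46 + \frac{1}{- \frac{16}{S{\left(N{\left(1 - 5,4 \right)} \right)}} - \frac{13}{-9}}\right)^{2} = \left(46 + \frac{1}{- \frac{16}{\frac{2}{3}} - \frac{13}{-9}}\right)^{2} = \left(46 + \frac{1}{\left(-16\right) \frac{3}{2} - - \frac{13}{9}}\right)^{2} = \left(46 + \frac{1}{-24 + \frac{13}{9}}\right)^{2} = \left(46 + \frac{1}{- \frac{203}{9}}\right)^{2} = \left(46 - \frac{9}{203}\right)^{2} = \left(\frac{9329}{203}\right)^{2} = \frac{87030241}{41209}$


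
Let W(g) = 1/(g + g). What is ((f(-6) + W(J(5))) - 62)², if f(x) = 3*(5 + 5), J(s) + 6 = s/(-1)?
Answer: 497025/484 ≈ 1026.9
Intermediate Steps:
J(s) = -6 - s (J(s) = -6 + s/(-1) = -6 + s*(-1) = -6 - s)
f(x) = 30 (f(x) = 3*10 = 30)
W(g) = 1/(2*g)
((f(-6) + W(J(5))) - 62)² = ((30 + 1/(2*(-6 - 1*5))) - 62)² = ((30 + 1/(2*(-6 - 5))) - 62)² = ((30 + (½)/(-11)) - 62)² = ((30 + (½)*(-1/11)) - 62)² = ((30 - 1/22) - 62)² = (659/22 - 62)² = (-705/22)² = 497025/484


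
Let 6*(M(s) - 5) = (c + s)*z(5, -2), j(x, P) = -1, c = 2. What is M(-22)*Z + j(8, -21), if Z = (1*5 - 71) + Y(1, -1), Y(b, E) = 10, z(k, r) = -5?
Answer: -3643/3 ≈ -1214.3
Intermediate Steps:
M(s) = 10/3 - 5*s/6 (M(s) = 5 + ((2 + s)*(-5))/6 = 5 + (-10 - 5*s)/6 = 5 + (-5/3 - 5*s/6) = 10/3 - 5*s/6)
Z = -56 (Z = (1*5 - 71) + 10 = (5 - 71) + 10 = -66 + 10 = -56)
M(-22)*Z + j(8, -21) = (10/3 - ⅚*(-22))*(-56) - 1 = (10/3 + 55/3)*(-56) - 1 = (65/3)*(-56) - 1 = -3640/3 - 1 = -3643/3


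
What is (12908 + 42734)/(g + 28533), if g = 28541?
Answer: 27821/28537 ≈ 0.97491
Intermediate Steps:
(12908 + 42734)/(g + 28533) = (12908 + 42734)/(28541 + 28533) = 55642/57074 = 55642*(1/57074) = 27821/28537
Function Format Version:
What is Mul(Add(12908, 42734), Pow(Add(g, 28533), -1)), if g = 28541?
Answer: Rational(27821, 28537) ≈ 0.97491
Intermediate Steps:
Mul(Add(12908, 42734), Pow(Add(g, 28533), -1)) = Mul(Add(12908, 42734), Pow(Add(28541, 28533), -1)) = Mul(55642, Pow(57074, -1)) = Mul(55642, Rational(1, 57074)) = Rational(27821, 28537)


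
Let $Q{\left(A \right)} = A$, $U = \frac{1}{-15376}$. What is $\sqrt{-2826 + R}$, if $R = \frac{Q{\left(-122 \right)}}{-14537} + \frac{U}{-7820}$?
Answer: $\frac{3 i \sqrt{15598212203453408091845}}{7048119080} \approx 53.16 i$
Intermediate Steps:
$U = - \frac{1}{15376} \approx -6.5036 \cdot 10^{-5}$
$R = \frac{14669333577}{1747933531840}$ ($R = - \frac{122}{-14537} - \frac{1}{15376 \left(-7820\right)} = \left(-122\right) \left(- \frac{1}{14537}\right) - - \frac{1}{120240320} = \frac{122}{14537} + \frac{1}{120240320} = \frac{14669333577}{1747933531840} \approx 0.0083924$)
$\sqrt{-2826 + R} = \sqrt{-2826 + \frac{14669333577}{1747933531840}} = \sqrt{- \frac{4939645491646263}{1747933531840}} = \frac{3 i \sqrt{15598212203453408091845}}{7048119080}$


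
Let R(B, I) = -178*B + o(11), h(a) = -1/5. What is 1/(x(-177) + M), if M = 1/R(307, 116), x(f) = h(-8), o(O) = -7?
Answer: -273265/54658 ≈ -4.9995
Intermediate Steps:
h(a) = -⅕ (h(a) = -1*⅕ = -⅕)
x(f) = -⅕
R(B, I) = -7 - 178*B (R(B, I) = -178*B - 7 = -7 - 178*B)
M = -1/54653 (M = 1/(-7 - 178*307) = 1/(-7 - 54646) = 1/(-54653) = -1/54653 ≈ -1.8297e-5)
1/(x(-177) + M) = 1/(-⅕ - 1/54653) = 1/(-54658/273265) = -273265/54658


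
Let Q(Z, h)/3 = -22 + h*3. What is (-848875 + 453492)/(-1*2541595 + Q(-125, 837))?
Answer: 395383/2534128 ≈ 0.15602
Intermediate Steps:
Q(Z, h) = -66 + 9*h (Q(Z, h) = 3*(-22 + h*3) = 3*(-22 + 3*h) = -66 + 9*h)
(-848875 + 453492)/(-1*2541595 + Q(-125, 837)) = (-848875 + 453492)/(-1*2541595 + (-66 + 9*837)) = -395383/(-2541595 + (-66 + 7533)) = -395383/(-2541595 + 7467) = -395383/(-2534128) = -395383*(-1/2534128) = 395383/2534128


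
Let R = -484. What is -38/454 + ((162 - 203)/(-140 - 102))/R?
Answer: -2234739/26588056 ≈ -0.084051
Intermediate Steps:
-38/454 + ((162 - 203)/(-140 - 102))/R = -38/454 + ((162 - 203)/(-140 - 102))/(-484) = -38*1/454 - 41/(-242)*(-1/484) = -19/227 - 41*(-1/242)*(-1/484) = -19/227 + (41/242)*(-1/484) = -19/227 - 41/117128 = -2234739/26588056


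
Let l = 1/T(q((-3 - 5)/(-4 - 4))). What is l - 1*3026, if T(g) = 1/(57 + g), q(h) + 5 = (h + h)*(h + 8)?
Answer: -2956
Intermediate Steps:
q(h) = -5 + 2*h*(8 + h) (q(h) = -5 + (h + h)*(h + 8) = -5 + (2*h)*(8 + h) = -5 + 2*h*(8 + h))
l = 70 (l = 1/(1/(57 + (-5 + 2*((-3 - 5)/(-4 - 4))**2 + 16*((-3 - 5)/(-4 - 4))))) = 1/(1/(57 + (-5 + 2*(-8/(-8))**2 + 16*(-8/(-8))))) = 1/(1/(57 + (-5 + 2*(-8*(-1/8))**2 + 16*(-8*(-1/8))))) = 1/(1/(57 + (-5 + 2*1**2 + 16*1))) = 1/(1/(57 + (-5 + 2*1 + 16))) = 1/(1/(57 + (-5 + 2 + 16))) = 1/(1/(57 + 13)) = 1/(1/70) = 70)
l - 1*3026 = 70 - 1*3026 = 70 - 3026 = -2956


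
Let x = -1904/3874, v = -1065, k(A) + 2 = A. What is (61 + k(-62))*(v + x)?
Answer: 6191571/1937 ≈ 3196.5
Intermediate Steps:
k(A) = -2 + A
x = -952/1937 (x = -1904*1/3874 = -952/1937 ≈ -0.49148)
(61 + k(-62))*(v + x) = (61 + (-2 - 62))*(-1065 - 952/1937) = (61 - 64)*(-2063857/1937) = -3*(-2063857/1937) = 6191571/1937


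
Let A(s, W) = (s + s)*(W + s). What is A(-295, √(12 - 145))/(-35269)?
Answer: -174050/35269 + 590*I*√133/35269 ≈ -4.9349 + 0.19292*I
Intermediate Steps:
A(s, W) = 2*s*(W + s) (A(s, W) = (2*s)*(W + s) = 2*s*(W + s))
A(-295, √(12 - 145))/(-35269) = (2*(-295)*(√(12 - 145) - 295))/(-35269) = (2*(-295)*(√(-133) - 295))*(-1/35269) = (2*(-295)*(I*√133 - 295))*(-1/35269) = (2*(-295)*(-295 + I*√133))*(-1/35269) = (174050 - 590*I*√133)*(-1/35269) = -174050/35269 + 590*I*√133/35269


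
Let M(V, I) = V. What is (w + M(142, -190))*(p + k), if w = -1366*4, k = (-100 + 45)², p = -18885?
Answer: 84406920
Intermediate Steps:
k = 3025 (k = (-55)² = 3025)
w = -5464
(w + M(142, -190))*(p + k) = (-5464 + 142)*(-18885 + 3025) = -5322*(-15860) = 84406920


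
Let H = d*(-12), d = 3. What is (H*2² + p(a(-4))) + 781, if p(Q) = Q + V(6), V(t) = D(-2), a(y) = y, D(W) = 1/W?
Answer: 1265/2 ≈ 632.50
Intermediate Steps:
V(t) = -½ (V(t) = 1/(-2) = -½)
H = -36 (H = 3*(-12) = -36)
p(Q) = -½ + Q (p(Q) = Q - ½ = -½ + Q)
(H*2² + p(a(-4))) + 781 = (-36*2² + (-½ - 4)) + 781 = (-36*4 - 9/2) + 781 = (-144 - 9/2) + 781 = -297/2 + 781 = 1265/2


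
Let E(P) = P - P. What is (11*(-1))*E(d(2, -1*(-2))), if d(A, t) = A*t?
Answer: 0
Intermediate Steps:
E(P) = 0
(11*(-1))*E(d(2, -1*(-2))) = (11*(-1))*0 = -11*0 = 0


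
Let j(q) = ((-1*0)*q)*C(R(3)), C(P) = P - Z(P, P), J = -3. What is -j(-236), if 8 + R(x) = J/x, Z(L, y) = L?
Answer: 0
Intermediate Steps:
R(x) = -8 - 3/x
C(P) = 0 (C(P) = P - P = 0)
j(q) = 0 (j(q) = ((-1*0)*q)*0 = (0*q)*0 = 0*0 = 0)
-j(-236) = -1*0 = 0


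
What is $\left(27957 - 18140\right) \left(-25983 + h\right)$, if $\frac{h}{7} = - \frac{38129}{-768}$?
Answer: $- \frac{193277498497}{768} \approx -2.5166 \cdot 10^{8}$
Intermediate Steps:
$h = \frac{266903}{768}$ ($h = 7 \left(- \frac{38129}{-768}\right) = 7 \left(\left(-38129\right) \left(- \frac{1}{768}\right)\right) = 7 \cdot \frac{38129}{768} = \frac{266903}{768} \approx 347.53$)
$\left(27957 - 18140\right) \left(-25983 + h\right) = \left(27957 - 18140\right) \left(-25983 + \frac{266903}{768}\right) = 9817 \left(- \frac{19688041}{768}\right) = - \frac{193277498497}{768}$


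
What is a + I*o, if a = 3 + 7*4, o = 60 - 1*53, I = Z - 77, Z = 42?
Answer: -214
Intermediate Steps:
I = -35 (I = 42 - 77 = -35)
o = 7 (o = 60 - 53 = 7)
a = 31 (a = 3 + 28 = 31)
a + I*o = 31 - 35*7 = 31 - 245 = -214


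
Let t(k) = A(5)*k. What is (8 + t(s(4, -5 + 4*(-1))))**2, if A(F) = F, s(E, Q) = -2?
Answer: 4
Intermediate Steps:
t(k) = 5*k
(8 + t(s(4, -5 + 4*(-1))))**2 = (8 + 5*(-2))**2 = (8 - 10)**2 = (-2)**2 = 4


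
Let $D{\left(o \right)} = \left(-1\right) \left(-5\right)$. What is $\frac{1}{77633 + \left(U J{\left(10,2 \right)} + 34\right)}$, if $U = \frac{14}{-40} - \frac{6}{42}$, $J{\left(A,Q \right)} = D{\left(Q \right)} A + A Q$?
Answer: $\frac{2}{155265} \approx 1.2881 \cdot 10^{-5}$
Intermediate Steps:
$D{\left(o \right)} = 5$
$J{\left(A,Q \right)} = 5 A + A Q$
$U = - \frac{69}{140}$ ($U = 14 \left(- \frac{1}{40}\right) - \frac{1}{7} = - \frac{7}{20} - \frac{1}{7} = - \frac{69}{140} \approx -0.49286$)
$\frac{1}{77633 + \left(U J{\left(10,2 \right)} + 34\right)} = \frac{1}{77633 + \left(- \frac{69 \cdot 10 \left(5 + 2\right)}{140} + 34\right)} = \frac{1}{77633 + \left(- \frac{69 \cdot 10 \cdot 7}{140} + 34\right)} = \frac{1}{77633 + \left(\left(- \frac{69}{140}\right) 70 + 34\right)} = \frac{1}{77633 + \left(- \frac{69}{2} + 34\right)} = \frac{1}{77633 - \frac{1}{2}} = \frac{1}{\frac{155265}{2}} = \frac{2}{155265}$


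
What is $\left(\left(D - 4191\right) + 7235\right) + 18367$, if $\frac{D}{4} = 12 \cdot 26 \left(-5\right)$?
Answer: $15171$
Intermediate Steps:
$D = -6240$ ($D = 4 \cdot 12 \cdot 26 \left(-5\right) = 4 \cdot 312 \left(-5\right) = 4 \left(-1560\right) = -6240$)
$\left(\left(D - 4191\right) + 7235\right) + 18367 = \left(\left(-6240 - 4191\right) + 7235\right) + 18367 = \left(-10431 + 7235\right) + 18367 = -3196 + 18367 = 15171$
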